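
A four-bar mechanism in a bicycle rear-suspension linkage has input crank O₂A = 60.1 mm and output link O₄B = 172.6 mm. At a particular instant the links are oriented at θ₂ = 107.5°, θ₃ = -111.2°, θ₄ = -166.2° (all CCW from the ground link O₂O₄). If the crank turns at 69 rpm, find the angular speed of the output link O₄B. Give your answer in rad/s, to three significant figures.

ω₂ = 7.226 rad/s (from 69 rpm).
Differentiating the loop-closure r₂e^{iθ₂}+r₃e^{iθ₃}=r₁+r₄e^{iθ₄} gives r₂ω₂e^{iθ₂}+r₃ω₃e^{iθ₃}=r₄ω₄e^{iθ₄}.
Eliminating the other unknown: ω₄ = r₂ω₂ sin(θ₂−θ₃) / [r₄ sin(θ₄−θ₃)].
Numerator sine = -0.62524; denominator sine = -0.81915.
Result = 0.0601·7.226·(-0.62524) / (0.1726·(-0.81915)) = +1.9204 rad/s; magnitude 1.9204 rad/s.

1.92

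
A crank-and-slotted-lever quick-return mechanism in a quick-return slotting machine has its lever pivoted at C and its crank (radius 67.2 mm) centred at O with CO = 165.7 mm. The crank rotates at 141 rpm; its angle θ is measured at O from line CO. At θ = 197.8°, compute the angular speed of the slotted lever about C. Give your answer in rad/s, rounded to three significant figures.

8.35

ω = 14.77 rad/s (from 141 rpm).
Crank pin A relative to C: A = (d + r cosθ, r sinθ); lever angle φ = atan2(r sinθ, d + r cosθ).
Differentiating tanφ: φ̇ = rω(d cosθ + r)/(d² + r² + 2dr cosθ).
d² + r² + 2dr cosθ = |CA|² = 0.0107683 m²;  d cosθ + r = -0.090568 m.
|ω_lever| = |0.0672·14.77·-0.090568| / 0.0107683 = 8.3453 rad/s.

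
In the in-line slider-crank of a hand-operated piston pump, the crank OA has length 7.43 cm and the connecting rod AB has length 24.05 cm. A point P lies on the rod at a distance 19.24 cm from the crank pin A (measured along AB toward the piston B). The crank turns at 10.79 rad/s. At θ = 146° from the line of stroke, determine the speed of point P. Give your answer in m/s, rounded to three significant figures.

ω = 10.79 rad/s.  Crank-pin speed |V_A| = rω = 0.8017 m/s, perpendicular to OA.
Rod angle: sinφ = −(r/L) sinθ ⇒ φ = -9.948°; ω_rod = −rω cosθ/√(L²−r²sin²θ) = +2.8057 rad/s.
V_P = V_A + ω_rod × AP, with AP = 0.1924 m along the rod.
Components: V_Px = −rω sinθ − a·ω_rod·sinφ = -0.35504 m/s;  V_Py = rω cosθ + a·ω_rod·cosφ = -0.13293 m/s.
|V_P| = √(V_Px² + V_Py²) = 0.37911 m/s.

0.379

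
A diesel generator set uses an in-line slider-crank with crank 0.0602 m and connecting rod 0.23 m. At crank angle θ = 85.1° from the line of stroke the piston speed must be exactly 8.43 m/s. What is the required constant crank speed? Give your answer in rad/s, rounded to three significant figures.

137

For an in-line slider-crank, |v_piston| = rω|sinθ|·[1 + r cosθ/√(L² − r² sin²θ)].
With r = 0.0602 m, L = 0.23 m, θ = 85.1°: the bracketed kinematic factor |dx/dθ| = 0.061369 m.
ω = v/|dx/dθ| = 8.43/0.061369 = 137.37 rad/s.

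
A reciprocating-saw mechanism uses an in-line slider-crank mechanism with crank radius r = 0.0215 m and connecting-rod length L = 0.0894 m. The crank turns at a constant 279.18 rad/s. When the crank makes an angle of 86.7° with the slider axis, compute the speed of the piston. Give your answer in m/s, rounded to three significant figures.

ω = 279.2 rad/s
For an in-line slider-crank, x = r cosθ + √(L² − r² sin²θ), so v = −rω sinθ·[1 + r cosθ/√(L² − r² sin²θ)].
With r = 0.0215 m, L = 0.0894 m, θ = 86.7°: √(L² − r² sin²θ) = 0.086785 m.
v = −0.0215·279.2·0.99834·[1 + 0.0215·0.05756/0.086785] = -6.0779 m/s.
|v| = 6.0779 m/s.

6.08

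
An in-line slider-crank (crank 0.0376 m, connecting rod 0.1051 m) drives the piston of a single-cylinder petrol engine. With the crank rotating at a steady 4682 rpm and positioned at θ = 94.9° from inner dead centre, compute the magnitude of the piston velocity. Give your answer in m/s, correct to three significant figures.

ω = 2π·4682/60 = 490.3 rad/s
For an in-line slider-crank, x = r cosθ + √(L² − r² sin²θ), so v = −rω sinθ·[1 + r cosθ/√(L² − r² sin²θ)].
With r = 0.0376 m, L = 0.1051 m, θ = 94.9°: √(L² − r² sin²θ) = 0.098197 m.
v = −0.0376·490.3·0.99635·[1 + 0.0376·-0.08542/0.098197] = -17.767 m/s.
|v| = 17.767 m/s.

17.8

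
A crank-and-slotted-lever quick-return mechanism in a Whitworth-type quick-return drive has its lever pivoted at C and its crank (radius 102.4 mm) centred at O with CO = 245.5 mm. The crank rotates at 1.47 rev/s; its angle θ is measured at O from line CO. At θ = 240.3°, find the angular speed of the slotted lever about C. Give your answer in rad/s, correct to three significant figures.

ω = 9.236 rad/s (from 1.47 rev/s).
Crank pin A relative to C: A = (d + r cosθ, r sinθ); lever angle φ = atan2(r sinθ, d + r cosθ).
Differentiating tanφ: φ̇ = rω(d cosθ + r)/(d² + r² + 2dr cosθ).
d² + r² + 2dr cosθ = |CA|² = 0.0458451 m²;  d cosθ + r = -0.019235 m.
|ω_lever| = |0.1024·9.236·-0.019235| / 0.0458451 = 0.39682 rad/s.

0.397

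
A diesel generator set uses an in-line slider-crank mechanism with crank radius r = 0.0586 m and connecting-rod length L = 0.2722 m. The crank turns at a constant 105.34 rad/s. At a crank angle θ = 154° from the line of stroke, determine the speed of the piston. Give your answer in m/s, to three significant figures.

ω = 105.3 rad/s
For an in-line slider-crank, x = r cosθ + √(L² − r² sin²θ), so v = −rω sinθ·[1 + r cosθ/√(L² − r² sin²θ)].
With r = 0.0586 m, L = 0.2722 m, θ = 154°: √(L² − r² sin²θ) = 0.27099 m.
v = −0.0586·105.3·0.43837·[1 + 0.0586·-0.89879/0.27099] = -2.1801 m/s.
|v| = 2.1801 m/s.

2.18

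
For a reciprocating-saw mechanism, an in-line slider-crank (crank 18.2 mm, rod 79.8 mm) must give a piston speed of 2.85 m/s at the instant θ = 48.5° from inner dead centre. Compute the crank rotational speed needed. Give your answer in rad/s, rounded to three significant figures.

181

For an in-line slider-crank, |v_piston| = rω|sinθ|·[1 + r cosθ/√(L² − r² sin²θ)].
With r = 0.0182 m, L = 0.0798 m, θ = 48.5°: the bracketed kinematic factor |dx/dθ| = 0.015722 m.
ω = v/|dx/dθ| = 2.85/0.015722 = 181.28 rad/s.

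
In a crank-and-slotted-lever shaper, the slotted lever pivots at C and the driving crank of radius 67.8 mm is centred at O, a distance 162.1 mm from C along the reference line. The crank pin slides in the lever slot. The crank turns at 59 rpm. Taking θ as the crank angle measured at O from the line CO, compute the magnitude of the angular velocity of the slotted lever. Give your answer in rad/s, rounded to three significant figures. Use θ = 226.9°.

ω = 6.178 rad/s (from 59 rpm).
Crank pin A relative to C: A = (d + r cosθ, r sinθ); lever angle φ = atan2(r sinθ, d + r cosθ).
Differentiating tanφ: φ̇ = rω(d cosθ + r)/(d² + r² + 2dr cosθ).
d² + r² + 2dr cosθ = |CA|² = 0.0158544 m²;  d cosθ + r = -0.042959 m.
|ω_lever| = |0.0678·6.178·-0.042959| / 0.0158544 = 1.135 rad/s.

1.14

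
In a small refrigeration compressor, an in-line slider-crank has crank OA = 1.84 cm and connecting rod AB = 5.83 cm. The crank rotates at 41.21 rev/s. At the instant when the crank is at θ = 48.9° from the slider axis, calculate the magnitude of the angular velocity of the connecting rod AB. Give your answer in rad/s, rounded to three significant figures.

ω = 258.9 rad/s (converted from 41.21 rev/s).
The rod makes angle φ with the slider axis where L sinφ = r sinθ; differentiating, L cosφ·φ̇ = r ω cosθ.
L cosφ = √(L² − r² sin²θ) = 0.056627 m.
|ω_rod| = r ω |cosθ| / √(L² − r² sin²θ) = 0.0184·258.9·0.65738/0.056627 = 55.308 rad/s.

55.3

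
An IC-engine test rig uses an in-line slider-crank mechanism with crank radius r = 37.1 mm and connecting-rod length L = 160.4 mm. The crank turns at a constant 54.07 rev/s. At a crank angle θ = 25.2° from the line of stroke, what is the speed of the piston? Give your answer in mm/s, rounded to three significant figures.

6500

ω = 2π·54.1 = 339.7 rad/s
For an in-line slider-crank, x = r cosθ + √(L² − r² sin²θ), so v = −rω sinθ·[1 + r cosθ/√(L² − r² sin²θ)].
With r = 0.0371 m, L = 0.1604 m, θ = 25.2°: √(L² − r² sin²θ) = 0.15962 m.
v = −0.0371·339.7·0.42578·[1 + 0.0371·0.90483/0.15962] = -6.4952 m/s.
|v| = 6.4952 m/s = 6495.2 mm/s.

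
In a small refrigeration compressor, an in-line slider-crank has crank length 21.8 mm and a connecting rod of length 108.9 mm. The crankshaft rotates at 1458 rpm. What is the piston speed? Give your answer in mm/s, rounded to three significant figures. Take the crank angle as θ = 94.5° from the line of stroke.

3270

ω = 2π·1458/60 = 152.7 rad/s
For an in-line slider-crank, x = r cosθ + √(L² − r² sin²θ), so v = −rω sinθ·[1 + r cosθ/√(L² − r² sin²θ)].
With r = 0.0218 m, L = 0.1089 m, θ = 94.5°: √(L² − r² sin²θ) = 0.10671 m.
v = −0.0218·152.7·0.99692·[1 + 0.0218·-0.07846/0.10671] = -3.265 m/s.
|v| = 3.265 m/s = 3265 mm/s.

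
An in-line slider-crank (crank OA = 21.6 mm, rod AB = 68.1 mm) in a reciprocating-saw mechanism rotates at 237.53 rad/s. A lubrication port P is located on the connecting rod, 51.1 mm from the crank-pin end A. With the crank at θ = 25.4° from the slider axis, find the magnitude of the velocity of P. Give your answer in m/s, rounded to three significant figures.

ω = 237.5 rad/s.  Crank-pin speed |V_A| = rω = 5.1306 m/s, perpendicular to OA.
Rod angle: sinφ = −(r/L) sinθ ⇒ φ = -7.819°; ω_rod = −rω cosθ/√(L²−r²sin²θ) = -68.696 rad/s.
V_P = V_A + ω_rod × AP, with AP = 0.0511 m along the rod.
Components: V_Px = −rω sinθ − a·ω_rod·sinφ = -2.6783 m/s;  V_Py = rω cosθ + a·ω_rod·cosφ = +1.157 m/s.
|V_P| = √(V_Px² + V_Py²) = 2.9175 m/s.

2.92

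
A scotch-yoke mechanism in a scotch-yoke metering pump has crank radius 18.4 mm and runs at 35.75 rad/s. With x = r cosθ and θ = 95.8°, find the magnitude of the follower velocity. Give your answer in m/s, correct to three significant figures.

ω = 35.75 rad/s
x = r cosθ ⇒ ẋ = −rω sinθ.
|v| = rω|sinθ| = 0.0184·35.75·|sin 95.8°| = 0.65443 m/s.

0.654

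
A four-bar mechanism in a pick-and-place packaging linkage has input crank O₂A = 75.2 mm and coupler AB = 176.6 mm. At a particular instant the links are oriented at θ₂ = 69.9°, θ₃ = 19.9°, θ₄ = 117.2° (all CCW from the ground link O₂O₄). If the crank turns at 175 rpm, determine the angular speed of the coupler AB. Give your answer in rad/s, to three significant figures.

ω₂ = 18.33 rad/s (from 175 rpm).
Differentiating the loop-closure r₂e^{iθ₂}+r₃e^{iθ₃}=r₁+r₄e^{iθ₄} gives r₂ω₂e^{iθ₂}+r₃ω₃e^{iθ₃}=r₄ω₄e^{iθ₄}.
Eliminating the other unknown: ω₃ = r₂ω₂ sin(θ₄−θ₂) / [r₃ sin(θ₃−θ₄)].
Numerator sine = +0.73491; denominator sine = -0.99189.
Result = 0.0752·18.33·(+0.73491) / (0.1766·(-0.99189)) = -5.7818 rad/s; magnitude 5.7818 rad/s.

5.78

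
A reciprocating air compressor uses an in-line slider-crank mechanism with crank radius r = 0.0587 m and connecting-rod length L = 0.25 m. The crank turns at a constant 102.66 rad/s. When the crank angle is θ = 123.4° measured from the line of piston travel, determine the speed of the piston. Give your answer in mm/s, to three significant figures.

ω = 102.7 rad/s
For an in-line slider-crank, x = r cosθ + √(L² − r² sin²θ), so v = −rω sinθ·[1 + r cosθ/√(L² − r² sin²θ)].
With r = 0.0587 m, L = 0.25 m, θ = 123.4°: √(L² − r² sin²θ) = 0.24515 m.
v = −0.0587·102.7·0.83485·[1 + 0.0587·-0.55048/0.24515] = -4.3678 m/s.
|v| = 4.3678 m/s = 4367.8 mm/s.

4370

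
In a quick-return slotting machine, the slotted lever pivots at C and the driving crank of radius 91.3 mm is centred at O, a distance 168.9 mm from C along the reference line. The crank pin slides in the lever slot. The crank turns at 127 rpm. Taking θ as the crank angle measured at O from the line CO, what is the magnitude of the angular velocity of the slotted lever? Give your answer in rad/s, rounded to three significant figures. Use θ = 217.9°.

ω = 13.3 rad/s (from 127 rpm).
Crank pin A relative to C: A = (d + r cosθ, r sinθ); lever angle φ = atan2(r sinθ, d + r cosθ).
Differentiating tanφ: φ̇ = rω(d cosθ + r)/(d² + r² + 2dr cosθ).
d² + r² + 2dr cosθ = |CA|² = 0.0125266 m²;  d cosθ + r = -0.041976 m.
|ω_lever| = |0.0913·13.3·-0.041976| / 0.0125266 = 4.0689 rad/s.

4.07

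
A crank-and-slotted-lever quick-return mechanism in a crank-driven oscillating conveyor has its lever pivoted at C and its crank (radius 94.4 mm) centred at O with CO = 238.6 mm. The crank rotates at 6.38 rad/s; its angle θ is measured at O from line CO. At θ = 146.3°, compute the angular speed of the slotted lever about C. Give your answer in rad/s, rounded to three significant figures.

ω = 6.38 rad/s
Crank pin A relative to C: A = (d + r cosθ, r sinθ); lever angle φ = atan2(r sinθ, d + r cosθ).
Differentiating tanφ: φ̇ = rω(d cosθ + r)/(d² + r² + 2dr cosθ).
d² + r² + 2dr cosθ = |CA|² = 0.0283637 m²;  d cosθ + r = -0.1041 m.
|ω_lever| = |0.0944·6.38·-0.1041| / 0.0283637 = 2.2105 rad/s.

2.21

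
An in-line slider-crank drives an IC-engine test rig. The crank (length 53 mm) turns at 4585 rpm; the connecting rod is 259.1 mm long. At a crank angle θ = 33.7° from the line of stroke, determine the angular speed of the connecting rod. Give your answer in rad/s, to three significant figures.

ω = 480.1 rad/s (converted from 4585 rpm).
The rod makes angle φ with the slider axis where L sinφ = r sinθ; differentiating, L cosφ·φ̇ = r ω cosθ.
L cosφ = √(L² − r² sin²θ) = 0.25743 m.
|ω_rod| = r ω |cosθ| / √(L² − r² sin²θ) = 0.053·480.1·0.83195/0.25743 = 82.242 rad/s.

82.2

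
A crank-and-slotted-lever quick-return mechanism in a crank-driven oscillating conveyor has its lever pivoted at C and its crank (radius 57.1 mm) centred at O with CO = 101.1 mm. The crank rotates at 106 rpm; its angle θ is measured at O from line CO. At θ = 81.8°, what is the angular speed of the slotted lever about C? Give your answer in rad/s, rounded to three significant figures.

3.00

ω = 11.1 rad/s (from 106 rpm).
Crank pin A relative to C: A = (d + r cosθ, r sinθ); lever angle φ = atan2(r sinθ, d + r cosθ).
Differentiating tanφ: φ̇ = rω(d cosθ + r)/(d² + r² + 2dr cosθ).
d² + r² + 2dr cosθ = |CA|² = 0.0151284 m²;  d cosθ + r = +0.07152 m.
|ω_lever| = |0.0571·11.1·+0.07152| / 0.0151284 = 2.9964 rad/s.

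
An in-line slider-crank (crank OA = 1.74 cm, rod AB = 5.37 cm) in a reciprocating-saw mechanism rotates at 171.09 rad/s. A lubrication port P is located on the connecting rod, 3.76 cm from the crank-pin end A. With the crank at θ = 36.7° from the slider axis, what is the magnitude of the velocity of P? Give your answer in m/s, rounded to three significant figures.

2.23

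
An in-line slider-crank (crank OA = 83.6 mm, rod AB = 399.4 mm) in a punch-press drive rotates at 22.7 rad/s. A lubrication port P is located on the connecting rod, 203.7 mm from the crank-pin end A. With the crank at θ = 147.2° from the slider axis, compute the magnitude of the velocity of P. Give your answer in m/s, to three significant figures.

1.22

ω = 22.7 rad/s.  Crank-pin speed |V_A| = rω = 1.8977 m/s, perpendicular to OA.
Rod angle: sinφ = −(r/L) sinθ ⇒ φ = -6.511°; ω_rod = −rω cosθ/√(L²−r²sin²θ) = +4.0198 rad/s.
V_P = V_A + ω_rod × AP, with AP = 0.2037 m along the rod.
Components: V_Px = −rω sinθ − a·ω_rod·sinφ = -0.93517 m/s;  V_Py = rω cosθ + a·ω_rod·cosφ = -0.7816 m/s.
|V_P| = √(V_Px² + V_Py²) = 1.2188 m/s.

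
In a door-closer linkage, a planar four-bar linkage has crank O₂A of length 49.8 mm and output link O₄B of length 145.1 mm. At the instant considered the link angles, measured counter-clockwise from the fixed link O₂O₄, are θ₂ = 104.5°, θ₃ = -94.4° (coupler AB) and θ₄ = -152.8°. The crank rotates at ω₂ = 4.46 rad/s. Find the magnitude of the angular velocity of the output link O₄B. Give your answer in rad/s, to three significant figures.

0.582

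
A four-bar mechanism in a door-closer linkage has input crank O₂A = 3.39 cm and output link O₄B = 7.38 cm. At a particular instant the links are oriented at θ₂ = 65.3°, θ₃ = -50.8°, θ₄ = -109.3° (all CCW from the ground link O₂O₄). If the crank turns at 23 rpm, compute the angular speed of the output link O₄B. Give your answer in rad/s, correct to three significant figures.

ω₂ = 2.409 rad/s (from 23 rpm).
Differentiating the loop-closure r₂e^{iθ₂}+r₃e^{iθ₃}=r₁+r₄e^{iθ₄} gives r₂ω₂e^{iθ₂}+r₃ω₃e^{iθ₃}=r₄ω₄e^{iθ₄}.
Eliminating the other unknown: ω₄ = r₂ω₂ sin(θ₂−θ₃) / [r₄ sin(θ₄−θ₃)].
Numerator sine = +0.89803; denominator sine = -0.85264.
Result = 0.0339·2.409·(+0.89803) / (0.0738·(-0.85264)) = -1.1653 rad/s; magnitude 1.1653 rad/s.

1.17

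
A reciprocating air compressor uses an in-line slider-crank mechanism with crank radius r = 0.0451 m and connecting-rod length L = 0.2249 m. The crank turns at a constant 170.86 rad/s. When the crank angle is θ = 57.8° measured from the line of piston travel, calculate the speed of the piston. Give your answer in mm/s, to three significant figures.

7230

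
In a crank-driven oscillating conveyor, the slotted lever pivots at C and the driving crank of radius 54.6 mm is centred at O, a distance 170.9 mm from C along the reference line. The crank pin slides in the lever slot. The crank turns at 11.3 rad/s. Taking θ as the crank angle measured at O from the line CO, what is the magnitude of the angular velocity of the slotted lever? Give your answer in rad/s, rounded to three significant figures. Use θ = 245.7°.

0.396

ω = 11.3 rad/s
Crank pin A relative to C: A = (d + r cosθ, r sinθ); lever angle φ = atan2(r sinθ, d + r cosθ).
Differentiating tanφ: φ̇ = rω(d cosθ + r)/(d² + r² + 2dr cosθ).
d² + r² + 2dr cosθ = |CA|² = 0.0245082 m²;  d cosθ + r = -0.015728 m.
|ω_lever| = |0.0546·11.3·-0.015728| / 0.0245082 = 0.39594 rad/s.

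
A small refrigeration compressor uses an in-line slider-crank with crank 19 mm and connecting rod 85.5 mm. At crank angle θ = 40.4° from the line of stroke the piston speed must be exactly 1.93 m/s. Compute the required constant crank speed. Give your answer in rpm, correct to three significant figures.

For an in-line slider-crank, |v_piston| = rω|sinθ|·[1 + r cosθ/√(L² − r² sin²θ)].
With r = 0.019 m, L = 0.0855 m, θ = 40.4°: the bracketed kinematic factor |dx/dθ| = 0.01442 m.
ω = v/|dx/dθ| = 1.93/0.01442 = 133.84 rad/s.
N = 60ω/(2π) = 1278.1 rpm.

1280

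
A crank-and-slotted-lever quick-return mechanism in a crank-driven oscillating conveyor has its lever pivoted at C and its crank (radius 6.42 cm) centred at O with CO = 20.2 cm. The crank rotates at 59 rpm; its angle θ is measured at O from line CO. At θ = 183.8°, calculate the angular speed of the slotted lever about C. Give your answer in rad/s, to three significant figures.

2.86

ω = 6.178 rad/s (from 59 rpm).
Crank pin A relative to C: A = (d + r cosθ, r sinθ); lever angle φ = atan2(r sinθ, d + r cosθ).
Differentiating tanφ: φ̇ = rω(d cosθ + r)/(d² + r² + 2dr cosθ).
d² + r² + 2dr cosθ = |CA|² = 0.0190459 m²;  d cosθ + r = -0.13736 m.
|ω_lever| = |0.0642·6.178·-0.13736| / 0.0190459 = 2.8606 rad/s.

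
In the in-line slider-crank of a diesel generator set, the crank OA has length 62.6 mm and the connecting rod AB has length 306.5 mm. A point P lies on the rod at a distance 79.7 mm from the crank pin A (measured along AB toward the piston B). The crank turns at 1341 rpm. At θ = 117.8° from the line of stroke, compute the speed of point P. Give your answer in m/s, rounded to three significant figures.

8.16

ω = 140.4 rad/s.  Crank-pin speed |V_A| = rω = 8.7909 m/s, perpendicular to OA.
Rod angle: sinφ = −(r/L) sinθ ⇒ φ = -10.409°; ω_rod = −rω cosθ/√(L²−r²sin²θ) = +13.6 rad/s.
V_P = V_A + ω_rod × AP, with AP = 0.0797 m along the rod.
Components: V_Px = −rω sinθ − a·ω_rod·sinφ = -7.5804 m/s;  V_Py = rω cosθ + a·ω_rod·cosφ = -3.0338 m/s.
|V_P| = √(V_Px² + V_Py²) = 8.165 m/s.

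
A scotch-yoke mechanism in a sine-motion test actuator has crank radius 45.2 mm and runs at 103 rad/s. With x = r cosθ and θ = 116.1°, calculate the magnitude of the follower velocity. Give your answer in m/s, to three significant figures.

4.18

ω = 103 rad/s
x = r cosθ ⇒ ẋ = −rω sinθ.
|v| = rω|sinθ| = 0.0452·103·|sin 116.1°| = 4.1809 m/s.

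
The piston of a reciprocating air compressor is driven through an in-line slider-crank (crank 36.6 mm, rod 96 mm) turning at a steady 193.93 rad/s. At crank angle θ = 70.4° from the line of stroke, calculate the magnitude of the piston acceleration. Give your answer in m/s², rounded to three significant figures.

35.4

ω = 193.9 rad/s
x(θ) = r cosθ + √(L² − r² sin²θ); with ω constant, a = ω²·d²x/dθ².
d²x/dθ² = −r cosθ − r²(cos2θ)/√u − r⁴ sin²2θ/(4u^{3/2}),  u = L² − r² sin²θ = 0.00802718 m².
Substituting r = 0.0366 m, L = 0.096 m, θ = 70.4°: d²x/dθ² = -0.00094022 m.
a = ω²·d²x/dθ² = (193.9)²·(-0.00094022) = -35.361 m/s²;  |a| = 35.361 m/s².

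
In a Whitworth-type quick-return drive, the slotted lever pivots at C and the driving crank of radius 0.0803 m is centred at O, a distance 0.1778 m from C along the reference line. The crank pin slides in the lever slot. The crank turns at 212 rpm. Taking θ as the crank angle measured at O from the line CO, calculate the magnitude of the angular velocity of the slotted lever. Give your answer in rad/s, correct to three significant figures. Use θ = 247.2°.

0.753

ω = 22.2 rad/s (from 212 rpm).
Crank pin A relative to C: A = (d + r cosθ, r sinθ); lever angle φ = atan2(r sinθ, d + r cosθ).
Differentiating tanφ: φ̇ = rω(d cosθ + r)/(d² + r² + 2dr cosθ).
d² + r² + 2dr cosθ = |CA|² = 0.0269955 m²;  d cosθ + r = +0.0114 m.
|ω_lever| = |0.0803·22.2·+0.0114| / 0.0269955 = 0.7528 rad/s.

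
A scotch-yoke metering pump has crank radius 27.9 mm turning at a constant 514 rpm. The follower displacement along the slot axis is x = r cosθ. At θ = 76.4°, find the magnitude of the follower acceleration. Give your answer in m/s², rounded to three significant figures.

ω = 53.83 rad/s (from 514 rpm).
x = r cosθ ⇒ ẍ = −rω² cosθ (ω constant).
|a| = rω²|cosθ| = 0.0279·(53.83)²·|cos 76.4°| = 19.007 m/s².

19.0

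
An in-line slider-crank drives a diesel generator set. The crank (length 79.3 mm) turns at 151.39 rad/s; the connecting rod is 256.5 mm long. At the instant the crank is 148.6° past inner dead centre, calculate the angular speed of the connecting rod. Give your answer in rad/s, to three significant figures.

ω = 151.4 rad/s
The rod makes angle φ with the slider axis where L sinφ = r sinθ; differentiating, L cosφ·φ̇ = r ω cosθ.
L cosφ = √(L² − r² sin²θ) = 0.25315 m.
|ω_rod| = r ω |cosθ| / √(L² − r² sin²θ) = 0.0793·151.4·0.85355/0.25315 = 40.478 rad/s.

40.5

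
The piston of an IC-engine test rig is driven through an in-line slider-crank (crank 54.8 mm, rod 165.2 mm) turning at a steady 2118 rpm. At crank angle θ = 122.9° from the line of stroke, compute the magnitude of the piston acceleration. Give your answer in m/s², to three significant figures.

ω = 2π·2118/60 = 221.8 rad/s
x(θ) = r cosθ + √(L² − r² sin²θ); with ω constant, a = ω²·d²x/dθ².
d²x/dθ² = −r cosθ − r²(cos2θ)/√u − r⁴ sin²2θ/(4u^{3/2}),  u = L² − r² sin²θ = 0.025174 m².
Substituting r = 0.0548 m, L = 0.1652 m, θ = 122.9°: d²x/dθ² = +0.037055 m.
a = ω²·d²x/dθ² = (221.8)²·(+0.037055) = +1822.9 m/s²;  |a| = 1822.9 m/s².

1820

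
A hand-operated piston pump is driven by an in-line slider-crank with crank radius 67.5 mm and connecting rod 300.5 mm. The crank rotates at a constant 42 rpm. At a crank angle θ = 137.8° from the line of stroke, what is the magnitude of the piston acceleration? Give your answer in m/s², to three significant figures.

0.935

ω = 2π·42/60 = 4.398 rad/s
x(θ) = r cosθ + √(L² − r² sin²θ); with ω constant, a = ω²·d²x/dθ².
d²x/dθ² = −r cosθ − r²(cos2θ)/√u − r⁴ sin²2θ/(4u^{3/2}),  u = L² − r² sin²θ = 0.0882444 m².
Substituting r = 0.0675 m, L = 0.3005 m, θ = 137.8°: d²x/dθ² = +0.048312 m.
a = ω²·d²x/dθ² = (4.398)²·(+0.048312) = +0.93456 m/s²;  |a| = 0.93456 m/s².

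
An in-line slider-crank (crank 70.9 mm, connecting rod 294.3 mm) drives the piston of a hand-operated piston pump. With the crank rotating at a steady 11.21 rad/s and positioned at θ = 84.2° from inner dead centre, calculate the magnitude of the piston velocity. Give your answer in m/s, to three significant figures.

ω = 11.21 rad/s
For an in-line slider-crank, x = r cosθ + √(L² − r² sin²θ), so v = −rω sinθ·[1 + r cosθ/√(L² − r² sin²θ)].
With r = 0.0709 m, L = 0.2943 m, θ = 84.2°: √(L² − r² sin²θ) = 0.28572 m.
v = −0.0709·11.21·0.99488·[1 + 0.0709·0.10106/0.28572] = -0.81055 m/s.
|v| = 0.81055 m/s.

0.811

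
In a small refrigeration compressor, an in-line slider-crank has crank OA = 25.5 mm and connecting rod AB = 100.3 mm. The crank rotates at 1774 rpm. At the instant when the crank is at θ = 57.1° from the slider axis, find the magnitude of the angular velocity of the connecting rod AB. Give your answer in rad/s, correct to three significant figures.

26.3

ω = 185.8 rad/s (converted from 1774 rpm).
The rod makes angle φ with the slider axis where L sinφ = r sinθ; differentiating, L cosφ·φ̇ = r ω cosθ.
L cosφ = √(L² − r² sin²θ) = 0.097988 m.
|ω_rod| = r ω |cosθ| / √(L² − r² sin²θ) = 0.0255·185.8·0.54317/0.097988 = 26.26 rad/s.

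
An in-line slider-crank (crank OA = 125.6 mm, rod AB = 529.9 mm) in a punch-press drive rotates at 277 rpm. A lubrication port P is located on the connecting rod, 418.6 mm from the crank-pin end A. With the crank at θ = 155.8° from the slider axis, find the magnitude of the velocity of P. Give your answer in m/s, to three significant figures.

1.42

ω = 29.01 rad/s.  Crank-pin speed |V_A| = rω = 3.6433 m/s, perpendicular to OA.
Rod angle: sinφ = −(r/L) sinθ ⇒ φ = -5.576°; ω_rod = −rω cosθ/√(L²−r²sin²θ) = +6.3011 rad/s.
V_P = V_A + ω_rod × AP, with AP = 0.4186 m along the rod.
Components: V_Px = −rω sinθ − a·ω_rod·sinφ = -1.2372 m/s;  V_Py = rω cosθ + a·ω_rod·cosφ = -0.69799 m/s.
|V_P| = √(V_Px² + V_Py²) = 1.4205 m/s.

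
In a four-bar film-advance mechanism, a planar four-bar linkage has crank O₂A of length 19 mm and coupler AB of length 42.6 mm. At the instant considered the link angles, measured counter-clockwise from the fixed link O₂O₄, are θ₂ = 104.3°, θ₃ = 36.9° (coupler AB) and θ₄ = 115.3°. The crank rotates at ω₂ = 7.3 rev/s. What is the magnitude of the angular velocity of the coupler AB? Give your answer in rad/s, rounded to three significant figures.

3.98

ω₂ = 45.87 rad/s (from 7.3 rev/s).
Differentiating the loop-closure r₂e^{iθ₂}+r₃e^{iθ₃}=r₁+r₄e^{iθ₄} gives r₂ω₂e^{iθ₂}+r₃ω₃e^{iθ₃}=r₄ω₄e^{iθ₄}.
Eliminating the other unknown: ω₃ = r₂ω₂ sin(θ₄−θ₂) / [r₃ sin(θ₃−θ₄)].
Numerator sine = +0.19081; denominator sine = -0.97958.
Result = 0.019·45.87·(+0.19081) / (0.0426·(-0.97958)) = -3.9848 rad/s; magnitude 3.9848 rad/s.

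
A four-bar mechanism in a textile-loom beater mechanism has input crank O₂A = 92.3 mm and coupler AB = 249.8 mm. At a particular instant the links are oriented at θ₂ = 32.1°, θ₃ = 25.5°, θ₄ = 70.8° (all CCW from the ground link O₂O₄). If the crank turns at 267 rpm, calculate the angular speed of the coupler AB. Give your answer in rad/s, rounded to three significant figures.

9.09

ω₂ = 27.96 rad/s (from 267 rpm).
Differentiating the loop-closure r₂e^{iθ₂}+r₃e^{iθ₃}=r₁+r₄e^{iθ₄} gives r₂ω₂e^{iθ₂}+r₃ω₃e^{iθ₃}=r₄ω₄e^{iθ₄}.
Eliminating the other unknown: ω₃ = r₂ω₂ sin(θ₄−θ₂) / [r₃ sin(θ₃−θ₄)].
Numerator sine = +0.62524; denominator sine = -0.71080.
Result = 0.0923·27.96·(+0.62524) / (0.2498·(-0.71080)) = -9.0876 rad/s; magnitude 9.0876 rad/s.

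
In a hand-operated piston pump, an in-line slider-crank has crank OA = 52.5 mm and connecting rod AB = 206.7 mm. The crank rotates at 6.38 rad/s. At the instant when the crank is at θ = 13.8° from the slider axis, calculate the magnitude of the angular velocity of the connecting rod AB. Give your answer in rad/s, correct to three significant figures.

1.58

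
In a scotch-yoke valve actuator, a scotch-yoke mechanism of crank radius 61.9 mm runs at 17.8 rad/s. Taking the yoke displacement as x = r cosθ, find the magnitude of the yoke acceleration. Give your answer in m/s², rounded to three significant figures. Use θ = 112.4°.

7.47

ω = 17.8 rad/s
x = r cosθ ⇒ ẍ = −rω² cosθ (ω constant).
|a| = rω²|cosθ| = 0.0619·(17.8)²·|cos 112.4°| = 7.4737 m/s².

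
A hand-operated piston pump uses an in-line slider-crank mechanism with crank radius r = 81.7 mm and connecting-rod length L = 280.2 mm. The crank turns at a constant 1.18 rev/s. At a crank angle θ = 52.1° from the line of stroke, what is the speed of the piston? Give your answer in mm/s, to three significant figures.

566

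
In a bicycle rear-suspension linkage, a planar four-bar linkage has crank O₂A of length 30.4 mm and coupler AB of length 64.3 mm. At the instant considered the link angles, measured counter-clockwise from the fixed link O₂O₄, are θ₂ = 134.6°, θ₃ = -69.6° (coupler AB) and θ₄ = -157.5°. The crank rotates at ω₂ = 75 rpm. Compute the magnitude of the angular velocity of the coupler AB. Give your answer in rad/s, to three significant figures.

ω₂ = 7.854 rad/s (from 75 rpm).
Differentiating the loop-closure r₂e^{iθ₂}+r₃e^{iθ₃}=r₁+r₄e^{iθ₄} gives r₂ω₂e^{iθ₂}+r₃ω₃e^{iθ₃}=r₄ω₄e^{iθ₄}.
Eliminating the other unknown: ω₃ = r₂ω₂ sin(θ₄−θ₂) / [r₃ sin(θ₃−θ₄)].
Numerator sine = +0.92653; denominator sine = +0.99933.
Result = 0.0304·7.854·(+0.92653) / (0.0643·(+0.99933)) = +3.4427 rad/s; magnitude 3.4427 rad/s.

3.44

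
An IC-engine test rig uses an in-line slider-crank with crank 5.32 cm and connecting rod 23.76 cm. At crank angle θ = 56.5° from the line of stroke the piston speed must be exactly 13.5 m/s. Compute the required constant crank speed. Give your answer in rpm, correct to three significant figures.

2580

For an in-line slider-crank, |v_piston| = rω|sinθ|·[1 + r cosθ/√(L² − r² sin²θ)].
With r = 0.0532 m, L = 0.2376 m, θ = 56.5°: the bracketed kinematic factor |dx/dθ| = 0.049943 m.
ω = v/|dx/dθ| = 13.5/0.049943 = 270.31 rad/s.
N = 60ω/(2π) = 2581.2 rpm.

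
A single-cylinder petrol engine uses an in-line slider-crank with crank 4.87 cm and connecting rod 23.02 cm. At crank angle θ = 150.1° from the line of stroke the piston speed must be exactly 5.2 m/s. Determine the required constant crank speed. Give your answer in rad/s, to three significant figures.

263

For an in-line slider-crank, |v_piston| = rω|sinθ|·[1 + r cosθ/√(L² − r² sin²θ)].
With r = 0.0487 m, L = 0.2302 m, θ = 150.1°: the bracketed kinematic factor |dx/dθ| = 0.019799 m.
ω = v/|dx/dθ| = 5.2/0.019799 = 262.64 rad/s.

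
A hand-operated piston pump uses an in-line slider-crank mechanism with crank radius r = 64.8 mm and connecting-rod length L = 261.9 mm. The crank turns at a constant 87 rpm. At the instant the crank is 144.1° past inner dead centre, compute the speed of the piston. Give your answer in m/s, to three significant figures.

ω = 2π·87/60 = 9.111 rad/s
For an in-line slider-crank, x = r cosθ + √(L² − r² sin²θ), so v = −rω sinθ·[1 + r cosθ/√(L² − r² sin²θ)].
With r = 0.0648 m, L = 0.2619 m, θ = 144.1°: √(L² − r² sin²θ) = 0.25913 m.
v = −0.0648·9.111·0.58637·[1 + 0.0648·-0.81004/0.25913] = -0.27605 m/s.
|v| = 0.27605 m/s.

0.276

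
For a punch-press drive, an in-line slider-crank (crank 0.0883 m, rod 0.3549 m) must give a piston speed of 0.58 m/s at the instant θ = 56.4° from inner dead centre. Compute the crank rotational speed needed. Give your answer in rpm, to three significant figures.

For an in-line slider-crank, |v_piston| = rω|sinθ|·[1 + r cosθ/√(L² − r² sin²θ)].
With r = 0.0883 m, L = 0.3549 m, θ = 56.4°: the bracketed kinematic factor |dx/dθ| = 0.083898 m.
ω = v/|dx/dθ| = 0.58/0.083898 = 6.9132 rad/s.
N = 60ω/(2π) = 66.016 rpm.

66.0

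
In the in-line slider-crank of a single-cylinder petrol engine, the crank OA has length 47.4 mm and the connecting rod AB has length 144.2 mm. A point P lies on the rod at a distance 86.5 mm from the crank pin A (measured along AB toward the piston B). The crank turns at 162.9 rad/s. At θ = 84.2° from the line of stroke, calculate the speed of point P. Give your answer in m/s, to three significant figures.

7.85

ω = 162.9 rad/s.  Crank-pin speed |V_A| = rω = 7.7215 m/s, perpendicular to OA.
Rod angle: sinφ = −(r/L) sinθ ⇒ φ = -19.088°; ω_rod = −rω cosθ/√(L²−r²sin²θ) = -5.7261 rad/s.
V_P = V_A + ω_rod × AP, with AP = 0.0865 m along the rod.
Components: V_Px = −rω sinθ − a·ω_rod·sinφ = -7.8439 m/s;  V_Py = rω cosθ + a·ω_rod·cosφ = +0.31223 m/s.
|V_P| = √(V_Px² + V_Py²) = 7.8501 m/s.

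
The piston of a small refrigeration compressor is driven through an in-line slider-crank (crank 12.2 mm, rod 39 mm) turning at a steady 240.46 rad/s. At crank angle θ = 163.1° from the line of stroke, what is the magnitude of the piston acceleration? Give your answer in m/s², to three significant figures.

489

ω = 240.5 rad/s
x(θ) = r cosθ + √(L² − r² sin²θ); with ω constant, a = ω²·d²x/dθ².
d²x/dθ² = −r cosθ − r²(cos2θ)/√u − r⁴ sin²2θ/(4u^{3/2}),  u = L² − r² sin²θ = 0.00150842 m².
Substituting r = 0.0122 m, L = 0.039 m, θ = 163.1°: d²x/dθ² = +0.0084593 m.
a = ω²·d²x/dθ² = (240.5)²·(+0.0084593) = +489.13 m/s²;  |a| = 489.13 m/s².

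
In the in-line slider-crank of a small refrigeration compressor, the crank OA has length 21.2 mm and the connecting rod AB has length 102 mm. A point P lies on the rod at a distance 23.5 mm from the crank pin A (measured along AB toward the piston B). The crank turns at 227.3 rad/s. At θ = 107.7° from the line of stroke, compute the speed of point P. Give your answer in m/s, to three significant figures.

ω = 227.3 rad/s.  Crank-pin speed |V_A| = rω = 4.8188 m/s, perpendicular to OA.
Rod angle: sinφ = −(r/L) sinθ ⇒ φ = -11.420°; ω_rod = −rω cosθ/√(L²−r²sin²θ) = +14.653 rad/s.
V_P = V_A + ω_rod × AP, with AP = 0.0235 m along the rod.
Components: V_Px = −rω sinθ − a·ω_rod·sinφ = -4.5225 m/s;  V_Py = rω cosθ + a·ω_rod·cosφ = -1.1275 m/s.
|V_P| = √(V_Px² + V_Py²) = 4.6609 m/s.

4.66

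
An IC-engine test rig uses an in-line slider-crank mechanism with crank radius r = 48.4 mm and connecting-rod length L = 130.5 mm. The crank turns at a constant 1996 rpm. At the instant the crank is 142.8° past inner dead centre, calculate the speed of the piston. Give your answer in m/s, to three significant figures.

4.26

ω = 2π·1996/60 = 209 rad/s
For an in-line slider-crank, x = r cosθ + √(L² − r² sin²θ), so v = −rω sinθ·[1 + r cosθ/√(L² − r² sin²θ)].
With r = 0.0484 m, L = 0.1305 m, θ = 142.8°: √(L² − r² sin²θ) = 0.12718 m.
v = −0.0484·209·0.60460·[1 + 0.0484·-0.79653/0.12718] = -4.2624 m/s.
|v| = 4.2624 m/s.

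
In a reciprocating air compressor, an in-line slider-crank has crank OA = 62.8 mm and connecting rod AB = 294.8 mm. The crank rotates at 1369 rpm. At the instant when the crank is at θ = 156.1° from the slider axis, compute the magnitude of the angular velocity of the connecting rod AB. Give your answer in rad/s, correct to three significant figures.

ω = 143.4 rad/s (converted from 1369 rpm).
The rod makes angle φ with the slider axis where L sinφ = r sinθ; differentiating, L cosφ·φ̇ = r ω cosθ.
L cosφ = √(L² − r² sin²θ) = 0.2937 m.
|ω_rod| = r ω |cosθ| / √(L² − r² sin²θ) = 0.0628·143.4·0.91425/0.2937 = 28.026 rad/s.

28.0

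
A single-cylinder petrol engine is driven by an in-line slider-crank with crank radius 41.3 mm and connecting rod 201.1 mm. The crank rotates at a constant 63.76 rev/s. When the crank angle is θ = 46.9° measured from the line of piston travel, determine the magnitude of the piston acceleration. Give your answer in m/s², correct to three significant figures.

ω = 2π·63.8 = 400.6 rad/s
x(θ) = r cosθ + √(L² − r² sin²θ); with ω constant, a = ω²·d²x/dθ².
d²x/dθ² = −r cosθ − r²(cos2θ)/√u − r⁴ sin²2θ/(4u^{3/2}),  u = L² − r² sin²θ = 0.0395318 m².
Substituting r = 0.0413 m, L = 0.2011 m, θ = 46.9°: d²x/dθ² = -0.027743 m.
a = ω²·d²x/dθ² = (400.6)²·(-0.027743) = -4452.5 m/s²;  |a| = 4452.5 m/s².

4450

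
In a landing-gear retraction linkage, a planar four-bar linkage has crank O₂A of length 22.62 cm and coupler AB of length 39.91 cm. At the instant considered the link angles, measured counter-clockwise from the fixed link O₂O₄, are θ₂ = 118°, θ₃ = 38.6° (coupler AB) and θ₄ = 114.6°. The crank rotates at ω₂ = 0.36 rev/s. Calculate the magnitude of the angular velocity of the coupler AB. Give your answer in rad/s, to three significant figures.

ω₂ = 2.262 rad/s (from 0.36 rev/s).
Differentiating the loop-closure r₂e^{iθ₂}+r₃e^{iθ₃}=r₁+r₄e^{iθ₄} gives r₂ω₂e^{iθ₂}+r₃ω₃e^{iθ₃}=r₄ω₄e^{iθ₄}.
Eliminating the other unknown: ω₃ = r₂ω₂ sin(θ₄−θ₂) / [r₃ sin(θ₃−θ₄)].
Numerator sine = -0.05931; denominator sine = -0.97030.
Result = 0.2262·2.262·(-0.05931) / (0.3991·(-0.97030)) = +0.078359 rad/s; magnitude 0.078359 rad/s.

0.0784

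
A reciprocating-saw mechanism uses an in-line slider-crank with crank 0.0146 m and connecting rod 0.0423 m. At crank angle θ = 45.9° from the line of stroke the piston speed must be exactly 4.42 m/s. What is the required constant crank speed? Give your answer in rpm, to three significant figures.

3230

For an in-line slider-crank, |v_piston| = rω|sinθ|·[1 + r cosθ/√(L² − r² sin²θ)].
With r = 0.0146 m, L = 0.0423 m, θ = 45.9°: the bracketed kinematic factor |dx/dθ| = 0.013084 m.
ω = v/|dx/dθ| = 4.42/0.013084 = 337.81 rad/s.
N = 60ω/(2π) = 3225.9 rpm.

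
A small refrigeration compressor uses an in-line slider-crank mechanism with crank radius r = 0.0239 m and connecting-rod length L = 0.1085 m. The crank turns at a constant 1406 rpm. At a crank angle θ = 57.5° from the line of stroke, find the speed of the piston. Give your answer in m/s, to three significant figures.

ω = 2π·1406/60 = 147.2 rad/s
For an in-line slider-crank, x = r cosθ + √(L² − r² sin²θ), so v = −rω sinθ·[1 + r cosθ/√(L² − r² sin²θ)].
With r = 0.0239 m, L = 0.1085 m, θ = 57.5°: √(L² − r² sin²θ) = 0.10661 m.
v = −0.0239·147.2·0.84339·[1 + 0.0239·0.53730/0.10661] = -3.3253 m/s.
|v| = 3.3253 m/s.

3.33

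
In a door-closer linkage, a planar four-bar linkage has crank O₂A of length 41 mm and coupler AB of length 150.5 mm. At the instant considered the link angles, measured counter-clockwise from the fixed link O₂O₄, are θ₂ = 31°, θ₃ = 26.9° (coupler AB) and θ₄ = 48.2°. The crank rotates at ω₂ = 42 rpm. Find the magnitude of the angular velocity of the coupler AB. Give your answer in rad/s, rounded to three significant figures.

ω₂ = 4.398 rad/s (from 42 rpm).
Differentiating the loop-closure r₂e^{iθ₂}+r₃e^{iθ₃}=r₁+r₄e^{iθ₄} gives r₂ω₂e^{iθ₂}+r₃ω₃e^{iθ₃}=r₄ω₄e^{iθ₄}.
Eliminating the other unknown: ω₃ = r₂ω₂ sin(θ₄−θ₂) / [r₃ sin(θ₃−θ₄)].
Numerator sine = +0.29571; denominator sine = -0.36325.
Result = 0.041·4.398·(+0.29571) / (0.1505·(-0.36325)) = -0.9754 rad/s; magnitude 0.9754 rad/s.

0.975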